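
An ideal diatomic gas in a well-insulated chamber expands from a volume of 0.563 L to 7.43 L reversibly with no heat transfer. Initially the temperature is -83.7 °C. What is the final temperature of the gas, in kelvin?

For a reversible adiabat TV^(γ−1) is constant, so T₂ = T₁ (V₁/V₂)^(γ−1).
For a diatomic ideal gas γ = 7/5, so γ−1 = 2/5.
T₁ = -83.7 °C = 189.4 K.
T₂ = 189.4 × (0.563/7.43)^(2/5) = 67.5 K.

T₂ ≈ 67.5 K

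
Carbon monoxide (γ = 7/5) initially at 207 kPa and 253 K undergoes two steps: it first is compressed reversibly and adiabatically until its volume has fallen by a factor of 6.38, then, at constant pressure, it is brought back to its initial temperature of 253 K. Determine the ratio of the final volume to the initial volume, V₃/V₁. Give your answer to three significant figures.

Adiabatic step: V₂/V₁ = 0.1567; T₂ = T₁·6.38^(2/5) = 530.9 K.
Isobaric step: V₃/V₂ = T₃/T₂ = 253/530.9.
V₃/V₁ = (V₂/V₁)(V₃/V₂) = 0.1567 × (253/530.9) = 0.07469.

V₃/V₁ ≈ 0.0747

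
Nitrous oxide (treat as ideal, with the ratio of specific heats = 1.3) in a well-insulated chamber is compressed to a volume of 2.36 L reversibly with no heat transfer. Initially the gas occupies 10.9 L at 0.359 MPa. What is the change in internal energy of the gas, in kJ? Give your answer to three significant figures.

ΔU ≈ 7.60 kJ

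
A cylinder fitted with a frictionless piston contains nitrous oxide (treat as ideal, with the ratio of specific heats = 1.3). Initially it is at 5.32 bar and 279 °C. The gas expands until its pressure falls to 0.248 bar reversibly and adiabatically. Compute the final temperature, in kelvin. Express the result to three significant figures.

T₂ ≈ 272 K

Adiabatic: T₂/T₁ = (P₂/P₁)^((γ−1)/γ).
T₁ = 279 °C = 552.1 K.
T₂ = 552.1 × (0.248/5.32)^(0.231) = 272.1 K.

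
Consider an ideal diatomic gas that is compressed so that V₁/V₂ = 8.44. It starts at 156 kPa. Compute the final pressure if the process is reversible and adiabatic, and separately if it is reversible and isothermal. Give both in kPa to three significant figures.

For a diatomic ideal gas γ = 7/5.
Isothermal: P₂ = P₁(V₁/V₂) = 156×8.44 = 1317 kPa.
Adiabatic: P₂ = P₁(V₁/V₂)^γ = 156×8.44^(7/5) = 3090 kPa.

adiabatic: 3090 kPa; isothermal: 1320 kPa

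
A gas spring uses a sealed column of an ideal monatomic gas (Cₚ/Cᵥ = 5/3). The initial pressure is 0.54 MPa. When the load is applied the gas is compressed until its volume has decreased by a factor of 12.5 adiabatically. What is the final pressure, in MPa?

Adiabatic: P₁V₁^γ = P₂V₂^γ ⇒ P₂ = P₁ (V₁/V₂)^γ.
P₂ = 0.54 × 12.5^(5/3) = 36.36 MPa.

P₂ ≈ 36.4 MPa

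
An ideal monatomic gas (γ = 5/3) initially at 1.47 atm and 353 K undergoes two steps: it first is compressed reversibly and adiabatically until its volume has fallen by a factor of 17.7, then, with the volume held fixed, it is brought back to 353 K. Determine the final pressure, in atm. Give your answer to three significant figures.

Adiabatic step (PV^γ = const): P₂ = 1.47×17.7^(5/3) = 176.7 atm; T₂ = 353×17.7^(2/3) = 2397 K.
Isochoric: P₃ = P₂(T₃/T₂) = 176.7 × (353/2397) = 26.02 atm.

P₃ ≈ 26.0 atm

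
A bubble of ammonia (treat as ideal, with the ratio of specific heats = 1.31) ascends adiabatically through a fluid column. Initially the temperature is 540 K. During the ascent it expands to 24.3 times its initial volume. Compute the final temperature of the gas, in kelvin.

Adiabatic: T₁V₁^(γ−1) = T₂V₂^(γ−1) ⇒ T₂ = T₁ (V₁/V₂)^(γ−1).
T₂ = 540 × (1/24.3)^(0.31) = 200.8 K.

T₂ ≈ 201 K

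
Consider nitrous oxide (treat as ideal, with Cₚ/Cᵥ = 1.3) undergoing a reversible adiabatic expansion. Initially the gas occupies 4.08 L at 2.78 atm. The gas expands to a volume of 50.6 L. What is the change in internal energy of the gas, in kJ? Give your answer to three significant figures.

ΔU ≈ -2.03 kJ

P₂ = P₁(V₁/V₂)^γ = 2.78×(4.08/50.6)^(1.3) = 0.1053 atm.
For a reversible adiabat, W_by_gas = (P₁V₁ − P₂V₂)/(γ−1).
W_by = (281700×0.00408 − 10670×0.0506) / (0.3) = 2031 J.
Q = 0 ⇒ ΔU = −W_by = -2031 J.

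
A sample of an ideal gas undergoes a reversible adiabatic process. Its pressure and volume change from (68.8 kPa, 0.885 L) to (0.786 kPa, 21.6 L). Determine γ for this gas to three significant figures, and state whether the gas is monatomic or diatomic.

PV^γ = const ⇒ γ = ln(P₂/P₁) / ln(V₁/V₂).
γ = ln(0.786/68.8) / ln(0.885/21.6) = 1.4.
γ ≈ 1.40 is close to 7/5, so the gas is diatomic.

γ ≈ 1.40; diatomic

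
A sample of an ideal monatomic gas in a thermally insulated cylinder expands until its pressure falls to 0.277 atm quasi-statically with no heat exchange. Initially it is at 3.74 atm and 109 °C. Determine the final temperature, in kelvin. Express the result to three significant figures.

Along an adiabat T P^((1−γ)/γ) is constant, so T₂ = T₁ (P₂/P₁)^((γ−1)/γ).
For a monatomic ideal gas γ = 5/3, so (γ−1)/γ = 2/5.
T₁ = 109 °C = 382.1 K.
T₂ = 382.1 × (0.277/3.74)^(2/5) = 134.9 K.

T₂ ≈ 135 K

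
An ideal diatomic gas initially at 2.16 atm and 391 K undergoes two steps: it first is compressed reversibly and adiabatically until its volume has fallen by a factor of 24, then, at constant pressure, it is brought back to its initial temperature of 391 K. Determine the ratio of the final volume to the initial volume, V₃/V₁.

V₃/V₁ ≈ 0.0117

For a diatomic ideal gas γ = 7/5.
Adiabatic step: V₂/V₁ = 0.04167; T₂ = T₁·24^(2/5) = 1394 K.
Isobaric step: V₃/V₂ = T₃/T₂ = 391/1394.
V₃/V₁ = (V₂/V₁)(V₃/V₂) = 0.04167 × (391/1394) = 0.01169.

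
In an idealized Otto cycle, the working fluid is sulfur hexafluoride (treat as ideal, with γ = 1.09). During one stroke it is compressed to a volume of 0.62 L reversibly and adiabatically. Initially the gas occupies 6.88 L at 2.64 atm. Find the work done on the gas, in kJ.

W ≈ 4.95 kJ

P₂ = P₁(V₁/V₂)^γ = 2.64×(6.88/0.62)^(1.09) = 36.38 atm.
For a reversible adiabat, W_by_gas = (P₁V₁ − P₂V₂)/(γ−1).
W_by = (267500×0.00688 − 3.686×10^6×0.00062) / (0.09) = -4945 J.
W_on_gas = −W_by = 4945 J.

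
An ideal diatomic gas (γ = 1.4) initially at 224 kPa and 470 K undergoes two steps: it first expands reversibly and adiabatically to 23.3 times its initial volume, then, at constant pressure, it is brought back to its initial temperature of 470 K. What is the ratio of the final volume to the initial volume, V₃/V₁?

Adiabatic step: V₂/V₁ = 23.3; T₂ = T₁·(1/23.3)^(0.4) = 133.4 K.
Isobaric step: V₃/V₂ = T₃/T₂ = 470/133.4.
V₃/V₁ = (V₂/V₁)(V₃/V₂) = 23.3 × (470/133.4) = 82.09.

V₃/V₁ ≈ 82.1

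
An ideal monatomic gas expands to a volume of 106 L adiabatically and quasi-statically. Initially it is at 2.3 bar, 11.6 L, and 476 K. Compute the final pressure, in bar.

P₂ ≈ 0.0576 bar

Adiabatic: P₁V₁^γ = P₂V₂^γ ⇒ P₂ = P₁ (V₁/V₂)^γ.
γ = 5/3 for a monatomic ideal gas.
P₂ = 2.3 × (11.6/106)^(5/3) = 0.05759 bar.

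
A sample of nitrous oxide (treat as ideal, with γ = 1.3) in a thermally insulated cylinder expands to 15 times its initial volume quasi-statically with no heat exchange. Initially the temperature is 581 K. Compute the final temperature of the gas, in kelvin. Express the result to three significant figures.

For a reversible adiabat TV^(γ−1) is constant, so T₂ = T₁ (V₁/V₂)^(γ−1).
T₂ = 581 × (1/15)^(0.3) = 257.8 K.

T₂ ≈ 258 K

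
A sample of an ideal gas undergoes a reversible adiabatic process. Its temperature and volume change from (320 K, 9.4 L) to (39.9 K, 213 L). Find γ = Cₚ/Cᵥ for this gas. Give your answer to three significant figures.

γ ≈ 1.67

TV^(γ−1) = const ⇒ γ − 1 = ln(T₂/T₁) / ln(V₁/V₂).
γ = 1 + ln(39.9/320) / ln(9.4/213) = 1.667.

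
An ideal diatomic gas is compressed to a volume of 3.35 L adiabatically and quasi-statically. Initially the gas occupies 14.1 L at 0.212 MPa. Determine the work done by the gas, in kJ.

γ = 7/5 for a diatomic ideal gas.
P₂ = P₁(V₁/V₂)^γ = 0.212×(14.1/3.35)^(7/5) = 1.586 MPa.
For a reversible adiabat, W_by_gas = (P₁V₁ − P₂V₂)/(γ−1).
W_by = (212000×0.0141 − 1.586×10^6×0.00335) / (2/5) = -5806 J.

W ≈ -5.81 kJ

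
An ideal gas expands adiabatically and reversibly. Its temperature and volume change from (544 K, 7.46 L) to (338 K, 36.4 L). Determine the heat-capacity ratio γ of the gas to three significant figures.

TV^(γ−1) = const ⇒ γ − 1 = ln(T₂/T₁) / ln(V₁/V₂).
γ = 1 + ln(338/544) / ln(7.46/36.4) = 1.3.

γ ≈ 1.30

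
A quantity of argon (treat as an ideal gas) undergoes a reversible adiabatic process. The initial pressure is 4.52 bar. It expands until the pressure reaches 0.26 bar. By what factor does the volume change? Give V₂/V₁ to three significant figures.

From PV^γ = const, V₂/V₁ = (P₁/P₂)^(1/γ).
For a monatomic ideal gas γ = 5/3.
V₂/V₁ = (4.52/0.26)^(3/5) = 5.548.

V₂/V₁ ≈ 5.55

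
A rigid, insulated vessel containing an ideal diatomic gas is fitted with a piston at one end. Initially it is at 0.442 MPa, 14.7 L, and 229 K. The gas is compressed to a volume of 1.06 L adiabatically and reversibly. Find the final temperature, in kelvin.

T₂ ≈ 656 K

Adiabatic: T₁V₁^(γ−1) = T₂V₂^(γ−1) ⇒ T₂ = T₁ (V₁/V₂)^(γ−1).
γ = 7/5 for a diatomic ideal gas.
T₂ = 229 × (14.7/1.06)^(2/5) = 655.6 K.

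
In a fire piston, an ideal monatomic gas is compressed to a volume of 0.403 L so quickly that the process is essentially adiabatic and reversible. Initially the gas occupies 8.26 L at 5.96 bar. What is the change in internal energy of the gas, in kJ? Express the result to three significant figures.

γ = 5/3 for a monatomic ideal gas.
P₂ = P₁(V₁/V₂)^γ = 5.96×(8.26/0.403)^(5/3) = 914.9 bar.
For a reversible adiabat, W_by_gas = (P₁V₁ − P₂V₂)/(γ−1).
W_by = (596000×0.00826 − 9.149×10^7×0.000403) / (2/3) = -47920 J.
Q = 0 ⇒ ΔU = −W_by = 47920 J.

ΔU ≈ 47.9 kJ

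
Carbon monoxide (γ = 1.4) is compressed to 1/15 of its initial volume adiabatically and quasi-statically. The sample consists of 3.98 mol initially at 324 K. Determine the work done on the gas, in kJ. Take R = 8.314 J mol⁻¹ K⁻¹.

W ≈ 52.4 kJ

Adiabatic: T₁V₁^(γ−1) = T₂V₂^(γ−1) ⇒ T₂ = T₁ (V₁/V₂)^(γ−1).
T₂ = 324 × 15^(0.4) = 957.2 K.
Q = 0, so ΔU = W_on_gas = nCᵥΔT with Cᵥ = R/(γ−1) = 20.79 J/(mol·K).
ΔU = 3.98 × 20.79 × (957.2 − 324) = 52380 J.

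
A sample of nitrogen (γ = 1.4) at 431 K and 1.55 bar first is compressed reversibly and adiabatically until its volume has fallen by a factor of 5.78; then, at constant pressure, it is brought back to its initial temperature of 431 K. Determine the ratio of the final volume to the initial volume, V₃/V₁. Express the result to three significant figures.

Adiabatic step: V₂/V₁ = 0.173; T₂ = T₁·5.78^(0.4) = 869.5 K.
Isobaric step: V₃/V₂ = T₃/T₂ = 431/869.5.
V₃/V₁ = (V₂/V₁)(V₃/V₂) = 0.173 × (431/869.5) = 0.08576.

V₃/V₁ ≈ 0.0858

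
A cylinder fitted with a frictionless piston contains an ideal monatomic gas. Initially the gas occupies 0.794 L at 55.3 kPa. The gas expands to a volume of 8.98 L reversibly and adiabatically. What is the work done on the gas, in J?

γ = 5/3 for a monatomic ideal gas.
P₂ = P₁(V₁/V₂)^γ = 55.3×(0.794/8.98)^(5/3) = 0.9704 kPa.
For a reversible adiabat, W_by_gas = (P₁V₁ − P₂V₂)/(γ−1).
W_by = (55300×0.000794 − 970.4×0.00898) / (2/3) = 52.79 J.
W_on_gas = −W_by = -52.79 J.

W ≈ -52.8 J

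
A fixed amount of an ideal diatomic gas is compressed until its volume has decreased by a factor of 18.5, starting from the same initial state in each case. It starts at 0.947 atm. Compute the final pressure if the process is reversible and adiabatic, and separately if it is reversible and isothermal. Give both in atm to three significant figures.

adiabatic: 56.3 atm; isothermal: 17.5 atm

For a diatomic ideal gas γ = 7/5.
Isothermal: P₂ = P₁(V₁/V₂) = 0.947×18.5 = 17.52 atm.
Adiabatic: P₂ = P₁(V₁/V₂)^γ = 0.947×18.5^(7/5) = 56.28 atm.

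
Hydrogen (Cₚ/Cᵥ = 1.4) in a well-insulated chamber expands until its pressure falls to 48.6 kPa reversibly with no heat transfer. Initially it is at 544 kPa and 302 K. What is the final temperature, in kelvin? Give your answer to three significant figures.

T₂ ≈ 151 K

Adiabatic: T₂/T₁ = (P₂/P₁)^((γ−1)/γ).
T₂ = 302 × (48.6/544)^(0.286) = 151.5 K.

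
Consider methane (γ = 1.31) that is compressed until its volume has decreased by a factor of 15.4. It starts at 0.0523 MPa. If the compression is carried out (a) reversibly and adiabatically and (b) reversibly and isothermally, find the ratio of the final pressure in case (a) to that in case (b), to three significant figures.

P_adiabatic / P_isothermal ≈ 2.33

Isothermal: P_b = P₁(V₁/V₂) = 0.0523×15.4.
Adiabatic: P_a = P₁(V₁/V₂)^γ = 0.0523×15.4^(1.31).
P_a/P_b = (V₁/V₂)^(γ−1) = 15.4^(0.31) = 2.334.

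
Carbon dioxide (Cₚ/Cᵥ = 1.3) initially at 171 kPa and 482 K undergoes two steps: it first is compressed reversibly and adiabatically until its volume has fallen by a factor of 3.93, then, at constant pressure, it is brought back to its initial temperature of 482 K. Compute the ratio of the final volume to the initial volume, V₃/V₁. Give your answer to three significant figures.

V₃/V₁ ≈ 0.169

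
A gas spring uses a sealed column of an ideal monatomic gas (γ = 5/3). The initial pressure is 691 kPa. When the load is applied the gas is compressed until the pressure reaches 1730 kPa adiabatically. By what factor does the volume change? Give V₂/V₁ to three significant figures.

V₂/V₁ ≈ 0.577

From PV^γ = const, V₂/V₁ = (P₁/P₂)^(1/γ).
V₂/V₁ = (691/1730)^(3/5) = 0.5766.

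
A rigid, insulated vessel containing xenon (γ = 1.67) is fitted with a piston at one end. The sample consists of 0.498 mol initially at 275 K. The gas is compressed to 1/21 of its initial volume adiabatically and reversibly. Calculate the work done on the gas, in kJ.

W ≈ 11.4 kJ

Adiabatic: T₁V₁^(γ−1) = T₂V₂^(γ−1) ⇒ T₂ = T₁ (V₁/V₂)^(γ−1).
T₂ = 275 × 21^(0.67) = 2115 K.
Q = 0, so ΔU = W_on_gas = nCᵥΔT with Cᵥ = R/(γ−1) = 12.41 J/(mol·K).
ΔU = 0.498 × 12.41 × (2115 − 275) = 11370 J.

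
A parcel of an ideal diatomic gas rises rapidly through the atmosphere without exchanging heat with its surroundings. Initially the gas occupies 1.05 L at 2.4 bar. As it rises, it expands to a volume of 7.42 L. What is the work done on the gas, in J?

γ = 7/5 for a diatomic ideal gas.
P₂ = P₁(V₁/V₂)^γ = 2.4×(1.05/7.42)^(7/5) = 0.1553 bar.
For a reversible adiabat, W_by_gas = (P₁V₁ − P₂V₂)/(γ−1).
W_by = (240000×0.00105 − 15530×0.00742) / (2/5) = 341.8 J.
W_on_gas = −W_by = -341.8 J.

W ≈ -342 J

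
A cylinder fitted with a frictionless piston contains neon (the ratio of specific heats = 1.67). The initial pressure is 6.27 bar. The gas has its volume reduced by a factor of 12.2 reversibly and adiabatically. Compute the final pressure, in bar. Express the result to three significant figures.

P₂ ≈ 409 bar

Adiabatic: P₁V₁^γ = P₂V₂^γ ⇒ P₂ = P₁ (V₁/V₂)^γ.
P₂ = 6.27 × 12.2^(1.67) = 408.8 bar.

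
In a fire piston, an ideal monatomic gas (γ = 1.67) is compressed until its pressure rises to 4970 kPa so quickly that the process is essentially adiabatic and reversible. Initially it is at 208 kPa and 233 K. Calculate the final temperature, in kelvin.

Along an adiabat T P^((1−γ)/γ) is constant, so T₂ = T₁ (P₂/P₁)^((γ−1)/γ).
T₂ = 233 × (4970/208)^(0.401) = 832.4 K.

T₂ ≈ 832 K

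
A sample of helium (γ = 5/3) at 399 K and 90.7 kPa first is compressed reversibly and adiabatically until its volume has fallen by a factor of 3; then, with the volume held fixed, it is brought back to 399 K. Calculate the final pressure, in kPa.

P₃ ≈ 272 kPa

Adiabatic step (PV^γ = const): P₂ = 90.7×3^(5/3) = 566 kPa; T₂ = 399×3^(2/3) = 830 K.
Isochoric: P₃ = P₂(T₃/T₂) = 566 × (399/830) = 272.1 kPa.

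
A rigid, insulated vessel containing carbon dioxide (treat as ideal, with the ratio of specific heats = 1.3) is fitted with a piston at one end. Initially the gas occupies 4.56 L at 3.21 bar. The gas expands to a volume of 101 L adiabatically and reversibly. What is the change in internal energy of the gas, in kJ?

ΔU ≈ -2.95 kJ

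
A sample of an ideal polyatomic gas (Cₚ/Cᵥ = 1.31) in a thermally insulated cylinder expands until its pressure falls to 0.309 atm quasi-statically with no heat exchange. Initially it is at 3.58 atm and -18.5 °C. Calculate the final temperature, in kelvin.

T₂ ≈ 143 K

Adiabatic: T₂/T₁ = (P₂/P₁)^((γ−1)/γ).
T₁ = -18.5 °C = 254.6 K.
T₂ = 254.6 × (0.309/3.58)^(0.237) = 142.6 K.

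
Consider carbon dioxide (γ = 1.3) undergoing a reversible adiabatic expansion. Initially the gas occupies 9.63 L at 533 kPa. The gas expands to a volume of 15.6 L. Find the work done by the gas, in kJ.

W ≈ 2.31 kJ

P₂ = P₁(V₁/V₂)^γ = 533×(9.63/15.6)^(1.3) = 284.7 kPa.
For a reversible adiabat, W_by_gas = (P₁V₁ − P₂V₂)/(γ−1).
W_by = (533000×0.00963 − 284700×0.0156) / (0.3) = 2305 J.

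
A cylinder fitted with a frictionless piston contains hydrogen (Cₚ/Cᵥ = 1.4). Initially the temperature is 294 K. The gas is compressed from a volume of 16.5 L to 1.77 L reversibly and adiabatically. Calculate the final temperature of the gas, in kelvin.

Adiabatic: T₁V₁^(γ−1) = T₂V₂^(γ−1) ⇒ T₂ = T₁ (V₁/V₂)^(γ−1).
T₂ = 294 × (16.5/1.77)^(0.4) = 718 K.

T₂ ≈ 718 K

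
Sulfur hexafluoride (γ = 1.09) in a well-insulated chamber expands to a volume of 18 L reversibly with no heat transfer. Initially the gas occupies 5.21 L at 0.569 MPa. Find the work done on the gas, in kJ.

P₂ = P₁(V₁/V₂)^γ = 0.569×(5.21/18)^(1.09) = 0.1473 MPa.
For a reversible adiabat, W_by_gas = (P₁V₁ − P₂V₂)/(γ−1).
W_by = (569000×0.00521 − 147300×0.018) / (0.09) = 3478 J.
W_on_gas = −W_by = -3478 J.

W ≈ -3.48 kJ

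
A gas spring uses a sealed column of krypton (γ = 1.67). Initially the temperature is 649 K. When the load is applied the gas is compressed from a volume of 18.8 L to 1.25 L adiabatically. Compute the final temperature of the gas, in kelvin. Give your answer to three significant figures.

For a reversible adiabat TV^(γ−1) is constant, so T₂ = T₁ (V₁/V₂)^(γ−1).
T₂ = 649 × (18.8/1.25)^(0.67) = 3990 K.

T₂ ≈ 3990 K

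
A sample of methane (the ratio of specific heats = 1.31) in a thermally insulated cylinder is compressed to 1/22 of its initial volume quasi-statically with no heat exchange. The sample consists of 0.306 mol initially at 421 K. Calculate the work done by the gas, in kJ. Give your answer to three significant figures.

W ≈ -5.55 kJ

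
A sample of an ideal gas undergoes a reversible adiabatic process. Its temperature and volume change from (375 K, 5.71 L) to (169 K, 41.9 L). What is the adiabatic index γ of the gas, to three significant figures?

TV^(γ−1) = const ⇒ γ − 1 = ln(T₂/T₁) / ln(V₁/V₂).
γ = 1 + ln(169/375) / ln(5.71/41.9) = 1.4.

γ ≈ 1.40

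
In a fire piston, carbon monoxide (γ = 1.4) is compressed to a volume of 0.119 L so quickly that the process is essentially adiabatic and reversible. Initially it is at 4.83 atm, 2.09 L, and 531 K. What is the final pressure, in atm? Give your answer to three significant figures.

Adiabatic: P₁V₁^γ = P₂V₂^γ ⇒ P₂ = P₁ (V₁/V₂)^γ.
P₂ = 4.83 × (2.09/0.119)^(1.4) = 266.9 atm.

P₂ ≈ 267 atm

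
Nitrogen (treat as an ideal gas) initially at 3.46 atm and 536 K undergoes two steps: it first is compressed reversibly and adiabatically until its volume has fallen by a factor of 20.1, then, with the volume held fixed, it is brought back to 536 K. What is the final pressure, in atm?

P₃ ≈ 69.5 atm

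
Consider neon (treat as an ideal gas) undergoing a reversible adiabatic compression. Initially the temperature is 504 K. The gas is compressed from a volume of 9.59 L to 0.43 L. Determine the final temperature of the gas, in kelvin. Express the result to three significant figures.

Adiabatic: T₁V₁^(γ−1) = T₂V₂^(γ−1) ⇒ T₂ = T₁ (V₁/V₂)^(γ−1).
For a monatomic ideal gas γ = 5/3, so γ−1 = 2/3.
T₂ = 504 × (9.59/0.43)^(2/3) = 3993 K.

T₂ ≈ 3990 K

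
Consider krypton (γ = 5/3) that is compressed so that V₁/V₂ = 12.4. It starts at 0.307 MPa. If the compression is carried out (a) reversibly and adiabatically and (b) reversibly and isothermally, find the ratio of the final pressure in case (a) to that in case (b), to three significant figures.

P_adiabatic / P_isothermal ≈ 5.36

Isothermal: P_b = P₁(V₁/V₂) = 0.307×12.4.
Adiabatic: P_a = P₁(V₁/V₂)^γ = 0.307×12.4^(5/3).
P_a/P_b = (V₁/V₂)^(γ−1) = 12.4^(2/3) = 5.357.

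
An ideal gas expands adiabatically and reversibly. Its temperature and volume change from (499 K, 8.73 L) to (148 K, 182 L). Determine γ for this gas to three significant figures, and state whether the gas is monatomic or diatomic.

γ ≈ 1.40; diatomic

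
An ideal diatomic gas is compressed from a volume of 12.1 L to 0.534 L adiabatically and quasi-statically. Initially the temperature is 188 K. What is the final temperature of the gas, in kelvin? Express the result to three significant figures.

Adiabatic: T₁V₁^(γ−1) = T₂V₂^(γ−1) ⇒ T₂ = T₁ (V₁/V₂)^(γ−1).
For a diatomic ideal gas γ = 7/5, so γ−1 = 2/5.
T₂ = 188 × (12.1/0.534)^(2/5) = 655 K.

T₂ ≈ 655 K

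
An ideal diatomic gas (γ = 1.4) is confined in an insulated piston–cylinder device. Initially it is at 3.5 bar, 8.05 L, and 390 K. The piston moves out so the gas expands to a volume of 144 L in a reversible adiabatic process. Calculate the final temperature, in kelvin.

Adiabatic: T₁V₁^(γ−1) = T₂V₂^(γ−1) ⇒ T₂ = T₁ (V₁/V₂)^(γ−1).
T₂ = 390 × (8.05/144)^(0.4) = 123 K.

T₂ ≈ 123 K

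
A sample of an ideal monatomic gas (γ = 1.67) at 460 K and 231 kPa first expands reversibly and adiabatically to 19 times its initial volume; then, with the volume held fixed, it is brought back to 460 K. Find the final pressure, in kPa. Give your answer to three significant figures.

P₃ ≈ 12.2 kPa

Adiabatic step (PV^γ = const): P₂ = 231×(1/19)^(1.67) = 1.691 kPa; T₂ = 460×(1/19)^(0.67) = 63.97 K.
Isochoric: P₃ = P₂(T₃/T₂) = 1.691 × (460/63.97) = 12.16 kPa.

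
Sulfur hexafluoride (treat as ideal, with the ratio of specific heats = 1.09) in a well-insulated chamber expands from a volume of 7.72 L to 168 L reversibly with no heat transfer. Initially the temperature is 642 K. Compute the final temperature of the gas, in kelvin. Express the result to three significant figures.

Adiabatic: T₁V₁^(γ−1) = T₂V₂^(γ−1) ⇒ T₂ = T₁ (V₁/V₂)^(γ−1).
T₂ = 642 × (7.72/168)^(0.09) = 486.6 K.

T₂ ≈ 487 K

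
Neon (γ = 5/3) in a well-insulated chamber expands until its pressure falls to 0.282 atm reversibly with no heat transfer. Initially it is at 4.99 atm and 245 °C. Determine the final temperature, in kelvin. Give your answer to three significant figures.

Adiabatic: T₂/T₁ = (P₂/P₁)^((γ−1)/γ).
T₁ = 245 °C = 518.1 K.
T₂ = 518.1 × (0.282/4.99)^(2/5) = 164.2 K.

T₂ ≈ 164 K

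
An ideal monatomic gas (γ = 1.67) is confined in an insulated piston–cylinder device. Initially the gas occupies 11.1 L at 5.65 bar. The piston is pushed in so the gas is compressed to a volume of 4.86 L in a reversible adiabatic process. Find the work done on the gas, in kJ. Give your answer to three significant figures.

W ≈ 6.92 kJ

P₂ = P₁(V₁/V₂)^γ = 5.65×(11.1/4.86)^(1.67) = 22.44 bar.
For a reversible adiabat, W_by_gas = (P₁V₁ − P₂V₂)/(γ−1).
W_by = (565000×0.0111 − 2.244×10^6×0.00486) / (0.67) = -6918 J.
W_on_gas = −W_by = 6918 J.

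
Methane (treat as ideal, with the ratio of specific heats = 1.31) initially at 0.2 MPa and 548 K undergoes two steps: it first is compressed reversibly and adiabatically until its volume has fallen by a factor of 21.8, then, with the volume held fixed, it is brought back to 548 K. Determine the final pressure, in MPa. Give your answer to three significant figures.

Adiabatic step (PV^γ = const): P₂ = 0.2×21.8^(1.31) = 11.33 MPa; T₂ = 548×21.8^(0.31) = 1425 K.
Isochoric: P₃ = P₂(T₃/T₂) = 11.33 × (548/1425) = 4.36 MPa.

P₃ ≈ 4.36 MPa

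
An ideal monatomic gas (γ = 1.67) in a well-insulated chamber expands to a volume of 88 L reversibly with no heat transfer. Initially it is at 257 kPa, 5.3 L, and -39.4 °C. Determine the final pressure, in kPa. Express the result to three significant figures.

Since PV^γ is constant along a reversible adiabat, P₂ = P₁ (V₁/V₂)^γ.
P₂ = 257 × (5.3/88)^(1.67) = 2.356 kPa.

P₂ ≈ 2.36 kPa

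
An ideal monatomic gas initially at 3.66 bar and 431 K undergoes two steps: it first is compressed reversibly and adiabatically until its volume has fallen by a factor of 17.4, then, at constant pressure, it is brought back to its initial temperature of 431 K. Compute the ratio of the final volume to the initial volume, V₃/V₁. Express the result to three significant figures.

V₃/V₁ ≈ 0.00856

For a monatomic ideal gas γ = 5/3.
Adiabatic step: V₂/V₁ = 0.05747; T₂ = T₁·17.4^(2/3) = 2894 K.
Isobaric step: V₃/V₂ = T₃/T₂ = 431/2894.
V₃/V₁ = (V₂/V₁)(V₃/V₂) = 0.05747 × (431/2894) = 0.008559.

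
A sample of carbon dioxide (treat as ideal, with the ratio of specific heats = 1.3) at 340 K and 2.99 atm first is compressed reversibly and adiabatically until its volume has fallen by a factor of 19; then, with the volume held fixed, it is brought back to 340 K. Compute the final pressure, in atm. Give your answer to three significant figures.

P₃ ≈ 56.8 atm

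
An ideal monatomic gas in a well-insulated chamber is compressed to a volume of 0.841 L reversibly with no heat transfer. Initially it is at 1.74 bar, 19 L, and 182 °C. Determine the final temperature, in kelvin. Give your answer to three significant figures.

T₂ ≈ 3640 K

Adiabatic: T₁V₁^(γ−1) = T₂V₂^(γ−1) ⇒ T₂ = T₁ (V₁/V₂)^(γ−1).
γ = 5/3 for a monatomic ideal gas.
T₁ = 182 °C = 455.1 K.
T₂ = 455.1 × (19/0.841)^(2/3) = 3637 K.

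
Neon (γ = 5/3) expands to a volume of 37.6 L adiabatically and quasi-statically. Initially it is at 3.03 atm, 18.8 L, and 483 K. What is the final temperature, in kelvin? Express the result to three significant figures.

Adiabatic: T₁V₁^(γ−1) = T₂V₂^(γ−1) ⇒ T₂ = T₁ (V₁/V₂)^(γ−1).
T₂ = 483 × (18.8/37.6)^(2/3) = 304.3 K.

T₂ ≈ 304 K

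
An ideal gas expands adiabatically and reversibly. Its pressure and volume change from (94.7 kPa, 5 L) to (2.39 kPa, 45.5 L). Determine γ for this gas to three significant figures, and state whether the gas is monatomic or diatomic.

γ ≈ 1.67; monatomic

PV^γ = const ⇒ γ = ln(P₂/P₁) / ln(V₁/V₂).
γ = ln(2.39/94.7) / ln(5/45.5) = 1.666.
γ ≈ 1.67 is close to 5/3, so the gas is monatomic.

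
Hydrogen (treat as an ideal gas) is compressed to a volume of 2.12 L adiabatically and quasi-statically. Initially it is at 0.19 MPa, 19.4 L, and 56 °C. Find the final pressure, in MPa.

P₂ ≈ 4.22 MPa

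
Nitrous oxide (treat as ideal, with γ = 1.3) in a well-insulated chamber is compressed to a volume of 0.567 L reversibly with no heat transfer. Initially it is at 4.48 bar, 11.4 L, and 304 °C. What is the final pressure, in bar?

P₂ ≈ 222 bar

Adiabatic: P₁V₁^γ = P₂V₂^γ ⇒ P₂ = P₁ (V₁/V₂)^γ.
P₂ = 4.48 × (11.4/0.567)^(1.3) = 221.6 bar.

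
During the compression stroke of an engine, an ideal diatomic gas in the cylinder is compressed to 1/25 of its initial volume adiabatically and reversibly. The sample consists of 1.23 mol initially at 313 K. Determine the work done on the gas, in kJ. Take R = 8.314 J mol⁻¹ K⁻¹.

For a reversible adiabat TV^(γ−1) is constant, so T₂ = T₁ (V₁/V₂)^(γ−1).
γ = 7/5 for a diatomic ideal gas, so γ−1 = 2/5.
T₂ = 313 × 25^(2/5) = 1134 K.
Q = 0, so ΔU = W_on_gas = nCᵥΔT with Cᵥ = R/(γ−1) = 20.79 J/(mol·K).
ΔU = 1.23 × 20.79 × (1134 − 313) = 21000 J.

W ≈ 21.0 kJ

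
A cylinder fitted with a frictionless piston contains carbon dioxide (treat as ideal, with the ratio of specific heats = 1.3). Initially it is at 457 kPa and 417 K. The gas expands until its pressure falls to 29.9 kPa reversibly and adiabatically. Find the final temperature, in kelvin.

T₂ ≈ 222 K

Along an adiabat T P^((1−γ)/γ) is constant, so T₂ = T₁ (P₂/P₁)^((γ−1)/γ).
T₂ = 417 × (29.9/457)^(0.231) = 222.3 K.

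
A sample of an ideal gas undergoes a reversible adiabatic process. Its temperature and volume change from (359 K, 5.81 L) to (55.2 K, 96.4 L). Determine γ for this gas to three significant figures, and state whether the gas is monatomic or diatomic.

TV^(γ−1) = const ⇒ γ − 1 = ln(T₂/T₁) / ln(V₁/V₂).
γ = 1 + ln(55.2/359) / ln(5.81/96.4) = 1.667.
γ ≈ 1.67 is close to 5/3, so the gas is monatomic.

γ ≈ 1.67; monatomic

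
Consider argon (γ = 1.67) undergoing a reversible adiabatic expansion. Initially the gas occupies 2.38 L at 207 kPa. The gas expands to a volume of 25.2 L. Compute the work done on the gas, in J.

P₂ = P₁(V₁/V₂)^γ = 207×(2.38/25.2)^(1.67) = 4.023 kPa.
For a reversible adiabat, W_by_gas = (P₁V₁ − P₂V₂)/(γ−1).
W_by = (207000×0.00238 − 4023×0.0252) / (0.67) = 584 J.
W_on_gas = −W_by = -584 J.

W ≈ -584 J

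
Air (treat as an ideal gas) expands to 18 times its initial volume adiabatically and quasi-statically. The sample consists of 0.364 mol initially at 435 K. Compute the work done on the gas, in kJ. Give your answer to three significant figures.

W ≈ -2.26 kJ

Adiabatic: T₁V₁^(γ−1) = T₂V₂^(γ−1) ⇒ T₂ = T₁ (V₁/V₂)^(γ−1).
γ = 7/5 for a diatomic ideal gas, so γ−1 = 2/5.
T₂ = 435 × (1/18)^(2/5) = 136.9 K.
Q = 0, so ΔU = W_on_gas = nCᵥΔT with Cᵥ = R/(γ−1) = 20.79 J/(mol·K).
ΔU = 0.364 × 20.79 × (136.9 − 435) = -2255 J.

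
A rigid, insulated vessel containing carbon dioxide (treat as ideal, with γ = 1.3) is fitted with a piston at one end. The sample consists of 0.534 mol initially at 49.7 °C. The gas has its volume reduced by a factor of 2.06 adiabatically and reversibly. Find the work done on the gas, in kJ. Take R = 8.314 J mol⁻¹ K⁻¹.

For a reversible adiabat TV^(γ−1) is constant, so T₂ = T₁ (V₁/V₂)^(γ−1).
T₁ = 49.7 °C = 322.8 K.
T₂ = 322.8 × 2.06^(0.3) = 401 K.
Q = 0, so ΔU = W_on_gas = nCᵥΔT with Cᵥ = R/(γ−1) = 27.71 J/(mol·K).
ΔU = 0.534 × 27.71 × (401 − 322.8) = 1157 J.

W ≈ 1.16 kJ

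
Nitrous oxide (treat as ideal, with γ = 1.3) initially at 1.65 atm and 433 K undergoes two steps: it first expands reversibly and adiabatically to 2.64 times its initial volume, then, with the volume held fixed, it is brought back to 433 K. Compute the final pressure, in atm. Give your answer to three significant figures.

Adiabatic step (PV^γ = const): P₂ = 1.65×(1/2.64)^(1.3) = 0.4671 atm; T₂ = 433×(1/2.64)^(0.3) = 323.6 K.
Isochoric: P₃ = P₂(T₃/T₂) = 0.4671 × (433/323.6) = 0.625 atm.

P₃ ≈ 0.625 atm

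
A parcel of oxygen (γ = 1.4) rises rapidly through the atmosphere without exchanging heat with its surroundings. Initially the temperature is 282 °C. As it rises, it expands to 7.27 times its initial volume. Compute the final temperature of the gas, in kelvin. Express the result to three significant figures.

T₂ ≈ 251 K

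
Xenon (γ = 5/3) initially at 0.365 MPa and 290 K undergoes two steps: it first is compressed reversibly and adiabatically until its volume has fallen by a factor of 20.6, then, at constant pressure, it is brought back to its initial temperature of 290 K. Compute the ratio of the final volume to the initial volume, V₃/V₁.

Adiabatic step: V₂/V₁ = 0.04854; T₂ = T₁·20.6^(2/3) = 2179 K.
Isobaric step: V₃/V₂ = T₃/T₂ = 290/2179.
V₃/V₁ = (V₂/V₁)(V₃/V₂) = 0.04854 × (290/2179) = 0.00646.

V₃/V₁ ≈ 0.00646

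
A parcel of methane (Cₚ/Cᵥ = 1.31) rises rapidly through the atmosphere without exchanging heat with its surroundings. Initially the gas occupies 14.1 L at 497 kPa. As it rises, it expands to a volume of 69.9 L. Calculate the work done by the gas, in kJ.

W ≈ 8.84 kJ

P₂ = P₁(V₁/V₂)^γ = 497×(14.1/69.9)^(1.31) = 61.03 kPa.
For a reversible adiabat, W_by_gas = (P₁V₁ − P₂V₂)/(γ−1).
W_by = (497000×0.0141 − 61030×0.0699) / (0.31) = 8843 J.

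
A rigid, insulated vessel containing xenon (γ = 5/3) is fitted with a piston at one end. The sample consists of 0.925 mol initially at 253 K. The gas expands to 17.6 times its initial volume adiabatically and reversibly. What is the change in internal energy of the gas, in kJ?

ΔU ≈ -2.49 kJ

Adiabatic: T₁V₁^(γ−1) = T₂V₂^(γ−1) ⇒ T₂ = T₁ (V₁/V₂)^(γ−1).
T₂ = 253 × (1/17.6)^(2/3) = 37.39 K.
Q = 0, so ΔU = W_on_gas = nCᵥΔT with Cᵥ = R/(γ−1) = 12.47 J/(mol·K).
ΔU = 0.925 × 12.47 × (37.39 − 253) = -2487 J.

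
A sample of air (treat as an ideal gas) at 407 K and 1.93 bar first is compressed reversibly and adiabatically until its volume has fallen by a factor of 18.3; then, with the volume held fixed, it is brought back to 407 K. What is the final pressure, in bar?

For a diatomic ideal gas γ = 7/5.
Adiabatic step (PV^γ = const): P₂ = 1.93×18.3^(7/5) = 113 bar; T₂ = 407×18.3^(2/5) = 1302 K.
Isochoric: P₃ = P₂(T₃/T₂) = 113 × (407/1302) = 35.32 bar.

P₃ ≈ 35.3 bar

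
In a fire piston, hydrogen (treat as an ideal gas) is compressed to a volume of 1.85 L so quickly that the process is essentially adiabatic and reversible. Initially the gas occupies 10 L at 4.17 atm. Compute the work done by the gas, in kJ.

γ = 7/5 for a diatomic ideal gas.
P₂ = P₁(V₁/V₂)^γ = 4.17×(10/1.85)^(7/5) = 44.27 atm.
For a reversible adiabat, W_by_gas = (P₁V₁ − P₂V₂)/(γ−1).
W_by = (422500×0.01 − 4.486×10^6×0.00185) / (2/5) = -10180 J.

W ≈ -10.2 kJ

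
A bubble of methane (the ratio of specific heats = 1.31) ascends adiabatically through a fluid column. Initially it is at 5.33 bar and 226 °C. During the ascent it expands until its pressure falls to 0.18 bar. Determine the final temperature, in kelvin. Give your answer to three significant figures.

Adiabatic: T₂/T₁ = (P₂/P₁)^((γ−1)/γ).
T₁ = 226 °C = 499.1 K.
T₂ = 499.1 × (0.18/5.33)^(0.237) = 223.9 K.

T₂ ≈ 224 K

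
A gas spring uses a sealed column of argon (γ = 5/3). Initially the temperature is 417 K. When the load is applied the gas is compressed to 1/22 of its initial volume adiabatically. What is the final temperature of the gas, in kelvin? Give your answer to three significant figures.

T₂ ≈ 3270 K

Adiabatic: T₁V₁^(γ−1) = T₂V₂^(γ−1) ⇒ T₂ = T₁ (V₁/V₂)^(γ−1).
T₂ = 417 × 22^(2/3) = 3274 K.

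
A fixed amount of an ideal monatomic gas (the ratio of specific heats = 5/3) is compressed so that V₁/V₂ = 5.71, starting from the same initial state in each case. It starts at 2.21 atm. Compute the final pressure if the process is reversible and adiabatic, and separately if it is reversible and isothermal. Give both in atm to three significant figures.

adiabatic: 40.3 atm; isothermal: 12.6 atm

Isothermal: P₂ = P₁(V₁/V₂) = 2.21×5.71 = 12.62 atm.
Adiabatic: P₂ = P₁(V₁/V₂)^γ = 2.21×5.71^(5/3) = 40.31 atm.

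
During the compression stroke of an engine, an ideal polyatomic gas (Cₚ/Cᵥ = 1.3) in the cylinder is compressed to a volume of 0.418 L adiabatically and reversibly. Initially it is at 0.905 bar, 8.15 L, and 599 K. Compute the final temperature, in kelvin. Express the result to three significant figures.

Adiabatic: T₁V₁^(γ−1) = T₂V₂^(γ−1) ⇒ T₂ = T₁ (V₁/V₂)^(γ−1).
T₂ = 599 × (8.15/0.418)^(0.3) = 1460 K.

T₂ ≈ 1460 K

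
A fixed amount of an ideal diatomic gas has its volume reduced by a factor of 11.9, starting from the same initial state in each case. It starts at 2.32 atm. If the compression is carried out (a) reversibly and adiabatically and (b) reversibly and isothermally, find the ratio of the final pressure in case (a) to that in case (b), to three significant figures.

For a diatomic ideal gas γ = 7/5.
Isothermal: P_b = P₁(V₁/V₂) = 2.32×11.9.
Adiabatic: P_a = P₁(V₁/V₂)^γ = 2.32×11.9^(7/5).
P_a/P_b = (V₁/V₂)^(γ−1) = 11.9^(2/5) = 2.693.

P_adiabatic / P_isothermal ≈ 2.69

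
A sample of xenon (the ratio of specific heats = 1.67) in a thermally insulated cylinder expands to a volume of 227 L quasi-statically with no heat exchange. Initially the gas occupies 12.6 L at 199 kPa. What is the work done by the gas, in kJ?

W ≈ 3.20 kJ

P₂ = P₁(V₁/V₂)^γ = 199×(12.6/227)^(1.67) = 1.592 kPa.
For a reversible adiabat, W_by_gas = (P₁V₁ − P₂V₂)/(γ−1).
W_by = (199000×0.0126 − 1592×0.227) / (0.67) = 3203 J.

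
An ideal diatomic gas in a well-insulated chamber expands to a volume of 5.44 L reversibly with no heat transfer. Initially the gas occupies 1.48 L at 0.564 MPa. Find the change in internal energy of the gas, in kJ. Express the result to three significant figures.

ΔU ≈ -0.847 kJ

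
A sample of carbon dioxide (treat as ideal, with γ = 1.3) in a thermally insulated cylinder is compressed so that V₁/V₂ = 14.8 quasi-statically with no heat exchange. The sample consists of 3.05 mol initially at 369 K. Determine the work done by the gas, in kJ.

W ≈ -38.8 kJ

For a reversible adiabat TV^(γ−1) is constant, so T₂ = T₁ (V₁/V₂)^(γ−1).
T₂ = 369 × 14.8^(0.3) = 828.1 K.
Q = 0, so ΔU = W_on_gas = nCᵥΔT with Cᵥ = R/(γ−1) = 27.71 J/(mol·K).
ΔU = 3.05 × 27.71 × (828.1 − 369) = 38810 J.
Work done by the gas = −ΔU = -38810 J.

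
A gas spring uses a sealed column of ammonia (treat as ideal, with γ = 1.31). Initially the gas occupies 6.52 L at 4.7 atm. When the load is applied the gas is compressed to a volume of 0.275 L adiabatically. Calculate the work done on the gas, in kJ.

W ≈ 16.7 kJ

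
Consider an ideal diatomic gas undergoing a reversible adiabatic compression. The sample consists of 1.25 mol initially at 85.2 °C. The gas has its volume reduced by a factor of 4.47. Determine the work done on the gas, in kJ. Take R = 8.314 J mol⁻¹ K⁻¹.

W ≈ 7.64 kJ

For a reversible adiabat TV^(γ−1) is constant, so T₂ = T₁ (V₁/V₂)^(γ−1).
γ = 7/5 for a diatomic ideal gas, so γ−1 = 2/5.
T₁ = 85.2 °C = 358.3 K.
T₂ = 358.3 × 4.47^(2/5) = 652.3 K.
Q = 0, so ΔU = W_on_gas = nCᵥΔT with Cᵥ = R/(γ−1) = 20.79 J/(mol·K).
ΔU = 1.25 × 20.79 × (652.3 − 358.3) = 7637 J.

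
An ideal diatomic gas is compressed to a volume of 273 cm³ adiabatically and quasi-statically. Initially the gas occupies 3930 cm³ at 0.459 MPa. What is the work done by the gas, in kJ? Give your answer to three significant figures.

W ≈ -8.60 kJ

γ = 7/5 for a diatomic ideal gas.
P₂ = P₁(V₁/V₂)^γ = 0.459×(3930/273)^(7/5) = 19.2 MPa.
For a reversible adiabat, W_by_gas = (P₁V₁ − P₂V₂)/(γ−1).
W_by = (459000×0.00393 − 1.92×10^7×0.000273) / (2/5) = -8595 J.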